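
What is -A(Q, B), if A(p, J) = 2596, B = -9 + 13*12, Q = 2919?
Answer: -2596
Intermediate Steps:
B = 147 (B = -9 + 156 = 147)
-A(Q, B) = -1*2596 = -2596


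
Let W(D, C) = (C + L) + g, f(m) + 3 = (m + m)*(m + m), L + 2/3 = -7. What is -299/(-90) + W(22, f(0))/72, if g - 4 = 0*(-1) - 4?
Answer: 857/270 ≈ 3.1741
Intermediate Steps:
L = -23/3 (L = -2/3 - 7 = -23/3 ≈ -7.6667)
f(m) = -3 + 4*m**2 (f(m) = -3 + (m + m)*(m + m) = -3 + (2*m)*(2*m) = -3 + 4*m**2)
g = 0 (g = 4 + (0*(-1) - 4) = 4 + (0 - 4) = 4 - 4 = 0)
W(D, C) = -23/3 + C (W(D, C) = (C - 23/3) + 0 = (-23/3 + C) + 0 = -23/3 + C)
-299/(-90) + W(22, f(0))/72 = -299/(-90) + (-23/3 + (-3 + 4*0**2))/72 = -299*(-1/90) + (-23/3 + (-3 + 4*0))*(1/72) = 299/90 + (-23/3 + (-3 + 0))*(1/72) = 299/90 + (-23/3 - 3)*(1/72) = 299/90 - 32/3*1/72 = 299/90 - 4/27 = 857/270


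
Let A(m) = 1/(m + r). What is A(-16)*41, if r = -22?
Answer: -41/38 ≈ -1.0789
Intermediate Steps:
A(m) = 1/(-22 + m) (A(m) = 1/(m - 22) = 1/(-22 + m))
A(-16)*41 = 41/(-22 - 16) = 41/(-38) = -1/38*41 = -41/38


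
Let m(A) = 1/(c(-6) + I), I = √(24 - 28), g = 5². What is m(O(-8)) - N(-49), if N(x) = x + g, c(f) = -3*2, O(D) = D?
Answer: 477/20 - I/20 ≈ 23.85 - 0.05*I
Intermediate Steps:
c(f) = -6
g = 25
I = 2*I (I = √(-4) = 2*I ≈ 2.0*I)
N(x) = 25 + x (N(x) = x + 25 = 25 + x)
m(A) = (-6 - 2*I)/40 (m(A) = 1/(-6 + 2*I) = (-6 - 2*I)/40)
m(O(-8)) - N(-49) = (-3/20 - I/20) - (25 - 49) = (-3/20 - I/20) - 1*(-24) = (-3/20 - I/20) + 24 = 477/20 - I/20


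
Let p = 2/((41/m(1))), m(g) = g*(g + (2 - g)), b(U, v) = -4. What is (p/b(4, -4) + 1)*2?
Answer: 80/41 ≈ 1.9512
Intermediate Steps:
m(g) = 2*g (m(g) = g*2 = 2*g)
p = 4/41 (p = 2/((41/((2*1)))) = 2/((41/2)) = 2/((41*(½))) = 2/(41/2) = 2*(2/41) = 4/41 ≈ 0.097561)
(p/b(4, -4) + 1)*2 = ((4/41)/(-4) + 1)*2 = ((4/41)*(-¼) + 1)*2 = (-1/41 + 1)*2 = (40/41)*2 = 80/41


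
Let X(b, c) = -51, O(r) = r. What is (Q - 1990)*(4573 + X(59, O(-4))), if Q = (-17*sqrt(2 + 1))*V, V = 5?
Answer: -8998780 - 384370*sqrt(3) ≈ -9.6645e+6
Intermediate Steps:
Q = -85*sqrt(3) (Q = -17*sqrt(2 + 1)*5 = -17*sqrt(3)*5 = -85*sqrt(3) ≈ -147.22)
(Q - 1990)*(4573 + X(59, O(-4))) = (-85*sqrt(3) - 1990)*(4573 - 51) = (-1990 - 85*sqrt(3))*4522 = -8998780 - 384370*sqrt(3)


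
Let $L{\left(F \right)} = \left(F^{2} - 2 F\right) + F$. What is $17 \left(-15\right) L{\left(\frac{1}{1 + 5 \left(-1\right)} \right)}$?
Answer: $- \frac{1275}{16} \approx -79.688$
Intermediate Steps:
$L{\left(F \right)} = F^{2} - F$
$17 \left(-15\right) L{\left(\frac{1}{1 + 5 \left(-1\right)} \right)} = 17 \left(-15\right) \frac{-1 + \frac{1}{1 + 5 \left(-1\right)}}{1 + 5 \left(-1\right)} = - 255 \frac{-1 + \frac{1}{1 - 5}}{1 - 5} = - 255 \frac{-1 + \frac{1}{-4}}{-4} = - 255 \left(- \frac{-1 - \frac{1}{4}}{4}\right) = - 255 \left(\left(- \frac{1}{4}\right) \left(- \frac{5}{4}\right)\right) = \left(-255\right) \frac{5}{16} = - \frac{1275}{16}$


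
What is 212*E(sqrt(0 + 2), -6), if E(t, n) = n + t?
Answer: -1272 + 212*sqrt(2) ≈ -972.19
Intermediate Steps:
212*E(sqrt(0 + 2), -6) = 212*(-6 + sqrt(0 + 2)) = 212*(-6 + sqrt(2)) = -1272 + 212*sqrt(2)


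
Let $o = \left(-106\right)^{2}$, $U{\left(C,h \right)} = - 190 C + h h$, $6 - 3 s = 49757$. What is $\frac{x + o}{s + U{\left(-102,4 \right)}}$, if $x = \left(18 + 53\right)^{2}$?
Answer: $\frac{48831}{8437} \approx 5.7877$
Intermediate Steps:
$s = - \frac{49751}{3}$ ($s = 2 - \frac{49757}{3} = - \frac{49751}{3} \approx -16584.0$)
$U{\left(C,h \right)} = h^{2} - 190 C$ ($U{\left(C,h \right)} = - 190 C + h^{2} = h^{2} - 190 C$)
$o = 11236$
$x = 5041$ ($x = 71^{2} = 5041$)
$\frac{x + o}{s + U{\left(-102,4 \right)}} = \frac{5041 + 11236}{- \frac{49751}{3} + \left(4^{2} - -19380\right)} = \frac{16277}{- \frac{49751}{3} + \left(16 + 19380\right)} = \frac{16277}{- \frac{49751}{3} + 19396} = \frac{16277}{\frac{8437}{3}} = 16277 \cdot \frac{3}{8437} = \frac{48831}{8437}$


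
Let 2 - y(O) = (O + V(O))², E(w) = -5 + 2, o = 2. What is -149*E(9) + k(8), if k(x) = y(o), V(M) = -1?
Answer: 448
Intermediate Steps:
E(w) = -3
y(O) = 2 - (-1 + O)² (y(O) = 2 - (O - 1)² = 2 - (-1 + O)²)
k(x) = 1 (k(x) = 2 - (-1 + 2)² = 2 - 1*1² = 2 - 1*1 = 2 - 1 = 1)
-149*E(9) + k(8) = -149*(-3) + 1 = 447 + 1 = 448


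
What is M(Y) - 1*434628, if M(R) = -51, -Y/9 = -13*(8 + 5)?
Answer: -434679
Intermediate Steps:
Y = 1521 (Y = -(-117)*(8 + 5) = -(-117)*13 = -9*(-169) = 1521)
M(Y) - 1*434628 = -51 - 1*434628 = -51 - 434628 = -434679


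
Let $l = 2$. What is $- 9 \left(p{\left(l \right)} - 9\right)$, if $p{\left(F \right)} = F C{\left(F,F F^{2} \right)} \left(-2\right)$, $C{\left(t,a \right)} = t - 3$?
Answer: $45$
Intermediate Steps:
$C{\left(t,a \right)} = -3 + t$
$p{\left(F \right)} = - 2 F \left(-3 + F\right)$ ($p{\left(F \right)} = F \left(-3 + F\right) \left(-2\right) = - 2 F \left(-3 + F\right)$)
$- 9 \left(p{\left(l \right)} - 9\right) = - 9 \left(2 \cdot 2 \left(3 - 2\right) - 9\right) = - 9 \left(2 \cdot 2 \cdot 1 - 9\right) = - 9 \left(4 - 9\right) = \left(-9\right) \left(-5\right) = 45$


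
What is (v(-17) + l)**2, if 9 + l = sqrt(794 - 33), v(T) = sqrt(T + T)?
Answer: (-9 + sqrt(761) + I*sqrt(34))**2 ≈ 311.45 + 216.75*I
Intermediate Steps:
v(T) = sqrt(2)*sqrt(T) (v(T) = sqrt(2*T) = sqrt(2)*sqrt(T))
l = -9 + sqrt(761) (l = -9 + sqrt(794 - 33) = -9 + sqrt(761) ≈ 18.586)
(v(-17) + l)**2 = (sqrt(2)*sqrt(-17) + (-9 + sqrt(761)))**2 = (sqrt(2)*(I*sqrt(17)) + (-9 + sqrt(761)))**2 = (I*sqrt(34) + (-9 + sqrt(761)))**2 = (-9 + sqrt(761) + I*sqrt(34))**2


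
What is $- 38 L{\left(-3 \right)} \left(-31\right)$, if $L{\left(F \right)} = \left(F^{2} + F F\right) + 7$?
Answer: $29450$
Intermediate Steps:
$L{\left(F \right)} = 7 + 2 F^{2}$ ($L{\left(F \right)} = \left(F^{2} + F^{2}\right) + 7 = 2 F^{2} + 7 = 7 + 2 F^{2}$)
$- 38 L{\left(-3 \right)} \left(-31\right) = - 38 \left(7 + 2 \left(-3\right)^{2}\right) \left(-31\right) = - 38 \left(7 + 2 \cdot 9\right) \left(-31\right) = - 38 \left(7 + 18\right) \left(-31\right) = \left(-38\right) 25 \left(-31\right) = \left(-950\right) \left(-31\right) = 29450$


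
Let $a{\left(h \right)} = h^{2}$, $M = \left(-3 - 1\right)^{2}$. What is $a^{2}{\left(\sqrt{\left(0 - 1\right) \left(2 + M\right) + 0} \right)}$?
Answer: $324$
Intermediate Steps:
$M = 16$ ($M = \left(-4\right)^{2} = 16$)
$a^{2}{\left(\sqrt{\left(0 - 1\right) \left(2 + M\right) + 0} \right)} = \left(\left(\sqrt{\left(0 - 1\right) \left(2 + 16\right) + 0}\right)^{2}\right)^{2} = \left(\left(\sqrt{\left(0 - 1\right) 18 + 0}\right)^{2}\right)^{2} = \left(\left(\sqrt{\left(-1\right) 18 + 0}\right)^{2}\right)^{2} = \left(\left(\sqrt{-18 + 0}\right)^{2}\right)^{2} = \left(\left(\sqrt{-18}\right)^{2}\right)^{2} = \left(\left(3 i \sqrt{2}\right)^{2}\right)^{2} = \left(-18\right)^{2} = 324$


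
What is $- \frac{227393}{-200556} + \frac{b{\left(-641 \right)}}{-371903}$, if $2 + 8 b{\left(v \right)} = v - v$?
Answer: $\frac{42284094509}{37293689034} \approx 1.1338$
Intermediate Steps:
$b{\left(v \right)} = - \frac{1}{4}$ ($b{\left(v \right)} = - \frac{1}{4} + \frac{v - v}{8} = - \frac{1}{4} + \frac{1}{8} \cdot 0 = - \frac{1}{4} + 0 = - \frac{1}{4}$)
$- \frac{227393}{-200556} + \frac{b{\left(-641 \right)}}{-371903} = - \frac{227393}{-200556} - \frac{1}{4 \left(-371903\right)} = \left(-227393\right) \left(- \frac{1}{200556}\right) - - \frac{1}{1487612} = \frac{227393}{200556} + \frac{1}{1487612} = \frac{42284094509}{37293689034}$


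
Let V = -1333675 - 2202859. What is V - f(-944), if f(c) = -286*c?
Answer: -3806518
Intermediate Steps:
V = -3536534
V - f(-944) = -3536534 - (-286)*(-944) = -3536534 - 1*269984 = -3536534 - 269984 = -3806518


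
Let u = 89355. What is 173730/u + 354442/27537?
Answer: 2430344528/164037909 ≈ 14.816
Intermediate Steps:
173730/u + 354442/27537 = 173730/89355 + 354442/27537 = 173730*(1/89355) + 354442*(1/27537) = 11582/5957 + 354442/27537 = 2430344528/164037909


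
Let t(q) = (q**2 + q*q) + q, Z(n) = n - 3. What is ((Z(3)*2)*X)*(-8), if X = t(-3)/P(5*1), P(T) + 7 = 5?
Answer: 0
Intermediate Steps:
P(T) = -2 (P(T) = -7 + 5 = -2)
Z(n) = -3 + n
t(q) = q + 2*q**2 (t(q) = (q**2 + q**2) + q = 2*q**2 + q = q + 2*q**2)
X = -15/2 (X = -3*(1 + 2*(-3))/(-2) = -3*(1 - 6)*(-1/2) = -3*(-5)*(-1/2) = 15*(-1/2) = -15/2 ≈ -7.5000)
((Z(3)*2)*X)*(-8) = (((-3 + 3)*2)*(-15/2))*(-8) = ((0*2)*(-15/2))*(-8) = (0*(-15/2))*(-8) = 0*(-8) = 0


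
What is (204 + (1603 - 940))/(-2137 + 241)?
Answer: -289/632 ≈ -0.45728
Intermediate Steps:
(204 + (1603 - 940))/(-2137 + 241) = (204 + 663)/(-1896) = 867*(-1/1896) = -289/632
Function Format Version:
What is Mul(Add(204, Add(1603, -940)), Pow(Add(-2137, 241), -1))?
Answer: Rational(-289, 632) ≈ -0.45728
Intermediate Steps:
Mul(Add(204, Add(1603, -940)), Pow(Add(-2137, 241), -1)) = Mul(Add(204, 663), Pow(-1896, -1)) = Mul(867, Rational(-1, 1896)) = Rational(-289, 632)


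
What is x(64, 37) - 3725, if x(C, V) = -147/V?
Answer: -137972/37 ≈ -3729.0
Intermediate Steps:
x(64, 37) - 3725 = -147/37 - 3725 = -137972/37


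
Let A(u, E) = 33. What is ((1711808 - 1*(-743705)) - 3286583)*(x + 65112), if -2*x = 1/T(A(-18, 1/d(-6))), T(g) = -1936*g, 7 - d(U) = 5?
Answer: -3457147695633455/63888 ≈ -5.4113e+10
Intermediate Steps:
d(U) = 2 (d(U) = 7 - 1*5 = 7 - 5 = 2)
x = 1/127776 (x = -1/(2*((-1936*33))) = -1/2/(-63888) = -1/2*(-1/63888) = 1/127776 ≈ 7.8262e-6)
((1711808 - 1*(-743705)) - 3286583)*(x + 65112) = ((1711808 - 1*(-743705)) - 3286583)*(1/127776 + 65112) = ((1711808 + 743705) - 3286583)*(8319750913/127776) = (2455513 - 3286583)*(8319750913/127776) = -831070*8319750913/127776 = -3457147695633455/63888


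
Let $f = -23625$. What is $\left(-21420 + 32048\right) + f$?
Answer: $-12997$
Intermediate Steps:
$\left(-21420 + 32048\right) + f = \left(-21420 + 32048\right) - 23625 = 10628 - 23625 = -12997$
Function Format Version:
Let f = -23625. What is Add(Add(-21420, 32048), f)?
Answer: -12997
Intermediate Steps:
Add(Add(-21420, 32048), f) = Add(Add(-21420, 32048), -23625) = Add(10628, -23625) = -12997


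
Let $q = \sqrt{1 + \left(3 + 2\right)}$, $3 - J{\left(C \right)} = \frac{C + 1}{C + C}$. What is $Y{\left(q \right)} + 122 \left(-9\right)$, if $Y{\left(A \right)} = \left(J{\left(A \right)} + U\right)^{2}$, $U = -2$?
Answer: $- \frac{26345}{24} - \frac{\sqrt{6}}{12} \approx -1097.9$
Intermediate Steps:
$J{\left(C \right)} = 3 - \frac{1 + C}{2 C}$ ($J{\left(C \right)} = 3 - \frac{C + 1}{C + C} = 3 - \frac{1 + C}{2 C}$)
$q = \sqrt{6}$ ($q = \sqrt{1 + 5} = \sqrt{6} \approx 2.4495$)
$Y{\left(A \right)} = \left(-2 + \frac{-1 + 5 A}{2 A}\right)^{2}$ ($Y{\left(A \right)} = \left(\frac{-1 + 5 A}{2 A} - 2\right)^{2} = \left(-2 + \frac{-1 + 5 A}{2 A}\right)^{2}$)
$Y{\left(q \right)} + 122 \left(-9\right) = \frac{\left(1 - \sqrt{6}\right)^{2}}{4 \cdot 6} + 122 \left(-9\right) = \frac{1}{4} \cdot \frac{1}{6} \left(1 - \sqrt{6}\right)^{2} - 1098 = \frac{\left(1 - \sqrt{6}\right)^{2}}{24} - 1098 = -1098 + \frac{\left(1 - \sqrt{6}\right)^{2}}{24}$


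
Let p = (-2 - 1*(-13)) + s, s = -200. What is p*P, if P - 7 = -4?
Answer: -567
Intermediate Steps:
P = 3 (P = 7 - 4 = 3)
p = -189 (p = (-2 - 1*(-13)) - 200 = (-2 + 13) - 200 = 11 - 200 = -189)
p*P = -189*3 = -567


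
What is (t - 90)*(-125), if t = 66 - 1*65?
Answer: 11125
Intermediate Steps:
t = 1 (t = 66 - 65 = 1)
(t - 90)*(-125) = (1 - 90)*(-125) = -89*(-125) = 11125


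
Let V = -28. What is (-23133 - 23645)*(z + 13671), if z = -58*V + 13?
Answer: -716077624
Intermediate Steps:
z = 1637 (z = -58*(-28) + 13 = 1624 + 13 = 1637)
(-23133 - 23645)*(z + 13671) = (-23133 - 23645)*(1637 + 13671) = -46778*15308 = -716077624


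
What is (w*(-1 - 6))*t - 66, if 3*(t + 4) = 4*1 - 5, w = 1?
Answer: -107/3 ≈ -35.667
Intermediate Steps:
t = -13/3 (t = -4 + (4*1 - 5)/3 = -4 + (4 - 5)/3 = -4 + (⅓)*(-1) = -4 - ⅓ = -13/3 ≈ -4.3333)
(w*(-1 - 6))*t - 66 = (1*(-1 - 6))*(-13/3) - 66 = (1*(-7))*(-13/3) - 66 = -7*(-13/3) - 66 = 91/3 - 66 = -107/3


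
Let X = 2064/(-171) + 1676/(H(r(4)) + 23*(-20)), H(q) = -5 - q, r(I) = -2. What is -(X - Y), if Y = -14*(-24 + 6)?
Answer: 7064608/26391 ≈ 267.69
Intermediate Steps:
Y = 252 (Y = -14*(-18) = 252)
X = -414076/26391 (X = 2064/(-171) + 1676/((-5 - 1*(-2)) + 23*(-20)) = 2064*(-1/171) + 1676/((-5 + 2) - 460) = -688/57 + 1676/(-3 - 460) = -688/57 + 1676/(-463) = -688/57 + 1676*(-1/463) = -688/57 - 1676/463 = -414076/26391 ≈ -15.690)
-(X - Y) = -(-414076/26391 - 1*252) = -(-414076/26391 - 252) = -1*(-7064608/26391) = 7064608/26391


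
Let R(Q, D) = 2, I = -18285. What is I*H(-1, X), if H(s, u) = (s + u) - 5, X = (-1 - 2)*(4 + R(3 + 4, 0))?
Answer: 438840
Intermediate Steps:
X = -18 (X = (-1 - 2)*(4 + 2) = -3*6 = -18)
H(s, u) = -5 + s + u
I*H(-1, X) = -18285*(-5 - 1 - 18) = -18285*(-24) = 438840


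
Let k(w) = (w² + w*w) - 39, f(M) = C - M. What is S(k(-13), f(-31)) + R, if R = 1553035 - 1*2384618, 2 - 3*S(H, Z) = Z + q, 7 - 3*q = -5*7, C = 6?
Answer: -2494798/3 ≈ -8.3160e+5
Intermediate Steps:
f(M) = 6 - M
q = 14 (q = 7/3 - (-5)*7/3 = 7/3 - ⅓*(-35) = 7/3 + 35/3 = 14)
k(w) = -39 + 2*w² (k(w) = (w² + w²) - 39 = 2*w² - 39 = -39 + 2*w²)
S(H, Z) = -4 - Z/3 (S(H, Z) = ⅔ - (Z + 14)/3 = ⅔ - (14 + Z)/3 = ⅔ + (-14/3 - Z/3) = -4 - Z/3)
R = -831583 (R = 1553035 - 2384618 = -831583)
S(k(-13), f(-31)) + R = (-4 - (6 - 1*(-31))/3) - 831583 = (-4 - (6 + 31)/3) - 831583 = (-4 - ⅓*37) - 831583 = (-4 - 37/3) - 831583 = -49/3 - 831583 = -2494798/3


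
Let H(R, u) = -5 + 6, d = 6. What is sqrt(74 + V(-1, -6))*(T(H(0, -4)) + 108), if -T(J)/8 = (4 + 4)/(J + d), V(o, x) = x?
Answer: 1384*sqrt(17)/7 ≈ 815.20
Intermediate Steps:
H(R, u) = 1
T(J) = -64/(6 + J) (T(J) = -8*(4 + 4)/(J + 6) = -64/(6 + J))
sqrt(74 + V(-1, -6))*(T(H(0, -4)) + 108) = sqrt(74 - 6)*(-64/(6 + 1) + 108) = sqrt(68)*(-64/7 + 108) = (2*sqrt(17))*(-64*1/7 + 108) = (2*sqrt(17))*(-64/7 + 108) = (2*sqrt(17))*(692/7) = 1384*sqrt(17)/7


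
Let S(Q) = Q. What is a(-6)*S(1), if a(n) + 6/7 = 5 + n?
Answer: -13/7 ≈ -1.8571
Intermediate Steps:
a(n) = 29/7 + n (a(n) = -6/7 + (5 + n) = 29/7 + n)
a(-6)*S(1) = (29/7 - 6)*1 = -13/7*1 = -13/7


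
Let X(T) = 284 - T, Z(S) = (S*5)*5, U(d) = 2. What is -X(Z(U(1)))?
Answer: -234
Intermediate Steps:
Z(S) = 25*S (Z(S) = (5*S)*5 = 25*S)
-X(Z(U(1))) = -(284 - 25*2) = -(284 - 1*50) = -(284 - 50) = -1*234 = -234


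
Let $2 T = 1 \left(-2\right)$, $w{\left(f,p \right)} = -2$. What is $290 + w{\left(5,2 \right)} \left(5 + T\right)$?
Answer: $282$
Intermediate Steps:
$T = -1$ ($T = \frac{1 \left(-2\right)}{2} = \frac{1}{2} \left(-2\right) = -1$)
$290 + w{\left(5,2 \right)} \left(5 + T\right) = 290 - 2 \left(5 - 1\right) = 290 - 8 = 282$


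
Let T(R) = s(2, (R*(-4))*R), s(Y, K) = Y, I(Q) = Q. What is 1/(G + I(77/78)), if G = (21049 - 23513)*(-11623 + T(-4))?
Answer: 78/2233463309 ≈ 3.4923e-8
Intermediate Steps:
T(R) = 2
G = 28634144 (G = (21049 - 23513)*(-11623 + 2) = -2464*(-11621) = 28634144)
1/(G + I(77/78)) = 1/(28634144 + 77/78) = 1/(2233463309/78) = 78/2233463309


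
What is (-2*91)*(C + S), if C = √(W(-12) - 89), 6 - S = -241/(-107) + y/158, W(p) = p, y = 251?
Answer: -3321591/8453 - 182*I*√101 ≈ -392.95 - 1829.1*I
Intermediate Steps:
S = 36501/16906 (S = 6 - (-241/(-107) + 251/158) = 6 - (-241*(-1/107) + 251*(1/158)) = 6 - (241/107 + 251/158) = 6 - 1*64935/16906 = 6 - 64935/16906 = 36501/16906 ≈ 2.1591)
C = I*√101 (C = √(-12 - 89) = √(-101) = I*√101 ≈ 10.05*I)
(-2*91)*(C + S) = (-2*91)*(I*√101 + 36501/16906) = -182*(36501/16906 + I*√101) = -3321591/8453 - 182*I*√101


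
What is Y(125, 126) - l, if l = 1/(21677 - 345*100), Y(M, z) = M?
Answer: 1602876/12823 ≈ 125.00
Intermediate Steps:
l = -1/12823 (l = 1/(21677 - 34500) = 1/(-12823) = -1/12823 ≈ -7.7985e-5)
Y(125, 126) - l = 125 - 1*(-1/12823) = 125 + 1/12823 = 1602876/12823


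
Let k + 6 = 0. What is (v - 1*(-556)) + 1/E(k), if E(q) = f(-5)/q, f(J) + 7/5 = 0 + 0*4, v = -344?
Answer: 1514/7 ≈ 216.29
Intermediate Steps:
f(J) = -7/5 (f(J) = -7/5 + (0 + 0*4) = -7/5 + (0 + 0) = -7/5 + 0 = -7/5)
k = -6 (k = -6 + 0 = -6)
E(q) = -7/(5*q)
(v - 1*(-556)) + 1/E(k) = (-344 - 1*(-556)) + 1/(-7/5/(-6)) = (-344 + 556) + 1/(-7/5*(-⅙)) = 212 + 1/(7/30) = 212 + 30/7 = 1514/7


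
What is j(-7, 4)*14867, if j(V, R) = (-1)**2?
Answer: 14867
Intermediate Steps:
j(V, R) = 1
j(-7, 4)*14867 = 1*14867 = 14867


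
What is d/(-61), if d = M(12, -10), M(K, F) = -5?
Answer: 5/61 ≈ 0.081967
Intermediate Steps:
d = -5
d/(-61) = -5/(-61) = -5*(-1/61) = 5/61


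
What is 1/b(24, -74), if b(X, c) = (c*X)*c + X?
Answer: 1/131448 ≈ 7.6076e-6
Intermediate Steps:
b(X, c) = X + X*c**2 (b(X, c) = (X*c)*c + X = X*c**2 + X = X + X*c**2)
1/b(24, -74) = 1/(24*(1 + (-74)**2)) = 1/(24*(1 + 5476)) = 1/(24*5477) = 1/131448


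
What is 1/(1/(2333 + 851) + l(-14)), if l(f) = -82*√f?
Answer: 3184/954337212417 + 831304192*I*√14/954337212417 ≈ 3.3363e-9 + 0.0032593*I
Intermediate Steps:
1/(1/(2333 + 851) + l(-14)) = 1/(1/(2333 + 851) - 82*I*√14) = 1/(1/3184 - 82*I*√14)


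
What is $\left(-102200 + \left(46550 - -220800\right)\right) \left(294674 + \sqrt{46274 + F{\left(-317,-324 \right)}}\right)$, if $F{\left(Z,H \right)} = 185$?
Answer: $48665411100 + 165150 \sqrt{46459} \approx 4.8701 \cdot 10^{10}$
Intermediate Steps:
$\left(-102200 + \left(46550 - -220800\right)\right) \left(294674 + \sqrt{46274 + F{\left(-317,-324 \right)}}\right) = \left(-102200 + \left(46550 - -220800\right)\right) \left(294674 + \sqrt{46274 + 185}\right) = \left(-102200 + \left(46550 + 220800\right)\right) \left(294674 + \sqrt{46459}\right) = \left(-102200 + 267350\right) \left(294674 + \sqrt{46459}\right) = 165150 \left(294674 + \sqrt{46459}\right) = 48665411100 + 165150 \sqrt{46459}$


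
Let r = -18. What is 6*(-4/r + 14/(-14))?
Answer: -14/3 ≈ -4.6667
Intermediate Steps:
6*(-4/r + 14/(-14)) = 6*(-4/(-18) + 14/(-14)) = 6*(-4*(-1/18) + 14*(-1/14)) = 6*(2/9 - 1) = 6*(-7/9) = -14/3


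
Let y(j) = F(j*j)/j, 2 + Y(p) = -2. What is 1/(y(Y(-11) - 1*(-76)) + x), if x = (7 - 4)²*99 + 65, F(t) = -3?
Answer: 24/22943 ≈ 0.0010461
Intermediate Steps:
Y(p) = -4 (Y(p) = -2 - 2 = -4)
y(j) = -3/j
x = 956 (x = 3²*99 + 65 = 9*99 + 65 = 891 + 65 = 956)
1/(y(Y(-11) - 1*(-76)) + x) = 1/(-3/(-4 - 1*(-76)) + 956) = 1/(-3/(-4 + 76) + 956) = 1/(-3/72 + 956) = 1/(-3*1/72 + 956) = 1/(-1/24 + 956) = 1/(22943/24) = 24/22943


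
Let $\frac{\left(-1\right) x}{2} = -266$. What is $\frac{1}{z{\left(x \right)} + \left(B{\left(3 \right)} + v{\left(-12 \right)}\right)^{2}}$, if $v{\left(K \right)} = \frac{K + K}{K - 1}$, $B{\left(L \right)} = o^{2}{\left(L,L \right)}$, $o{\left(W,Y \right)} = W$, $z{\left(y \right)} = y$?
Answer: $\frac{169}{109789} \approx 0.0015393$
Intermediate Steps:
$x = 532$ ($x = \left(-2\right) \left(-266\right) = 532$)
$B{\left(L \right)} = L^{2}$
$v{\left(K \right)} = \frac{2 K}{-1 + K}$
$\frac{1}{z{\left(x \right)} + \left(B{\left(3 \right)} + v{\left(-12 \right)}\right)^{2}} = \frac{1}{532 + \left(3^{2} + 2 \left(-12\right) \frac{1}{-1 - 12}\right)^{2}} = \frac{1}{532 + \left(9 + 2 \left(-12\right) \frac{1}{-13}\right)^{2}} = \frac{1}{532 + \left(9 + 2 \left(-12\right) \left(- \frac{1}{13}\right)\right)^{2}} = \frac{1}{532 + \left(9 + \frac{24}{13}\right)^{2}} = \frac{1}{532 + \left(\frac{141}{13}\right)^{2}} = \frac{1}{532 + \frac{19881}{169}} = \frac{1}{\frac{109789}{169}} = \frac{169}{109789}$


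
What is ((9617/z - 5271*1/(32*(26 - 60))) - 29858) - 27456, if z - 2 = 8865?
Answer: -552867921691/9647296 ≈ -57308.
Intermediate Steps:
z = 8867 (z = 2 + 8865 = 8867)
((9617/z - 5271*1/(32*(26 - 60))) - 29858) - 27456 = ((9617/8867 - 5271*1/(32*(26 - 60))) - 29858) - 27456 = ((9617*(1/8867) - 5271/(32*(-34))) - 29858) - 27456 = ((9617/8867 - 5271/(-1088)) - 29858) - 27456 = ((9617/8867 - 5271*(-1/1088)) - 29858) - 27456 = ((9617/8867 + 5271/1088) - 29858) - 27456 = (57201253/9647296 - 29858) - 27456 = -287991762715/9647296 - 27456 = -552867921691/9647296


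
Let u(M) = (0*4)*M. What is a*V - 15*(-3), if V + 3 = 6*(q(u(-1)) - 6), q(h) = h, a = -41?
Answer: 1644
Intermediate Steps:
u(M) = 0 (u(M) = 0*M = 0)
V = -39 (V = -3 + 6*(0 - 6) = -3 + 6*(-6) = -3 - 36 = -39)
a*V - 15*(-3) = -41*(-39) - 15*(-3) = 1599 + 45 = 1644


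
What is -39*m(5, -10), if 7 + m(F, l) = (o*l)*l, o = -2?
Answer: 8073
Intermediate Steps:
m(F, l) = -7 - 2*l² (m(F, l) = -7 + (-2*l)*l = -7 - 2*l²)
-39*m(5, -10) = -39*(-7 - 2*(-10)²) = -39*(-7 - 2*100) = -39*(-7 - 200) = -39*(-207) = 8073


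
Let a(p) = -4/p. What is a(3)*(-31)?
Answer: 124/3 ≈ 41.333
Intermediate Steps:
a(3)*(-31) = -4/3*(-31) = 124/3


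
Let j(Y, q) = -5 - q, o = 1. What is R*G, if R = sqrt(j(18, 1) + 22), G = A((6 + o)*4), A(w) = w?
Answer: 112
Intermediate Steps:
G = 28 (G = (6 + 1)*4 = 7*4 = 28)
R = 4 (R = sqrt((-5 - 1*1) + 22) = sqrt((-5 - 1) + 22) = sqrt(-6 + 22) = sqrt(16) = 4)
R*G = 4*28 = 112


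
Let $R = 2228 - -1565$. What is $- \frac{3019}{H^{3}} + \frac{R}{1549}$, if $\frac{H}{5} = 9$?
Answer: $\frac{340960694}{141152625} \approx 2.4155$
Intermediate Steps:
$H = 45$ ($H = 5 \cdot 9 = 45$)
$R = 3793$ ($R = 2228 + 1565 = 3793$)
$- \frac{3019}{H^{3}} + \frac{R}{1549} = - \frac{3019}{45^{3}} + \frac{3793}{1549} = - \frac{3019}{91125} + 3793 \cdot \frac{1}{1549} = \left(-3019\right) \frac{1}{91125} + \frac{3793}{1549} = - \frac{3019}{91125} + \frac{3793}{1549} = \frac{340960694}{141152625}$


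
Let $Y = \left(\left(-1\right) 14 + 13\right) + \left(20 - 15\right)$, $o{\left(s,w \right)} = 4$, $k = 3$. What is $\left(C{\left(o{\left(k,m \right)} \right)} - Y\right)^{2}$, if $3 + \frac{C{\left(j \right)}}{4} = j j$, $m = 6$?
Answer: $2304$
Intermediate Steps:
$C{\left(j \right)} = -12 + 4 j^{2}$ ($C{\left(j \right)} = -12 + 4 j j = -12 + 4 j^{2}$)
$Y = 4$ ($Y = \left(-14 + 13\right) + 5 = -1 + 5 = 4$)
$\left(C{\left(o{\left(k,m \right)} \right)} - Y\right)^{2} = \left(\left(-12 + 4 \cdot 4^{2}\right) - 4\right)^{2} = \left(\left(-12 + 4 \cdot 16\right) - 4\right)^{2} = \left(\left(-12 + 64\right) - 4\right)^{2} = \left(52 - 4\right)^{2} = 48^{2} = 2304$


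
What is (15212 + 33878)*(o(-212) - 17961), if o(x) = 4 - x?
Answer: -871102050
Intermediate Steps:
(15212 + 33878)*(o(-212) - 17961) = (15212 + 33878)*((4 - 1*(-212)) - 17961) = 49090*((4 + 212) - 17961) = 49090*(216 - 17961) = 49090*(-17745) = -871102050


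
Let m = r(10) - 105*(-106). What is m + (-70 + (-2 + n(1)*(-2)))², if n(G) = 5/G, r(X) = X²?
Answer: 17954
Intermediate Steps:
m = 11230 (m = 10² - 105*(-106) = 100 + 11130 = 11230)
m + (-70 + (-2 + n(1)*(-2)))² = 11230 + (-70 + (-2 + (5/1)*(-2)))² = 11230 + (-70 + (-2 + (5*1)*(-2)))² = 11230 + (-70 + (-2 + 5*(-2)))² = 11230 + (-70 + (-2 - 10))² = 11230 + (-70 - 12)² = 11230 + (-82)² = 11230 + 6724 = 17954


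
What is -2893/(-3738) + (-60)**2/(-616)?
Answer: -208477/41118 ≈ -5.0702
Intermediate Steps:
-2893/(-3738) + (-60)**2/(-616) = -2893*(-1/3738) + 3600*(-1/616) = 2893/3738 - 450/77 = -208477/41118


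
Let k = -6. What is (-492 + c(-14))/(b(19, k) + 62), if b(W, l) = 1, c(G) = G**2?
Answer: -296/63 ≈ -4.6984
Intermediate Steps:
(-492 + c(-14))/(b(19, k) + 62) = (-492 + (-14)**2)/(1 + 62) = (-492 + 196)/63 = -296*1/63 = -296/63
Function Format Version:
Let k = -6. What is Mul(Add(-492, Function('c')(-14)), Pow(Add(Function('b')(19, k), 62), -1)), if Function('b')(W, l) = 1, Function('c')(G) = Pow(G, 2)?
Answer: Rational(-296, 63) ≈ -4.6984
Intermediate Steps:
Mul(Add(-492, Function('c')(-14)), Pow(Add(Function('b')(19, k), 62), -1)) = Mul(Add(-492, Pow(-14, 2)), Pow(Add(1, 62), -1)) = Mul(Add(-492, 196), Pow(63, -1)) = Mul(-296, Rational(1, 63)) = Rational(-296, 63)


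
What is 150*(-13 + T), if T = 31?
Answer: 2700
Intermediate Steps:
150*(-13 + T) = 150*(-13 + 31) = 150*18 = 2700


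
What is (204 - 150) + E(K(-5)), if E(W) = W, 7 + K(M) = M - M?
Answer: 47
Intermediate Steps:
K(M) = -7 (K(M) = -7 + (M - M) = -7 + 0 = -7)
(204 - 150) + E(K(-5)) = (204 - 150) - 7 = 54 - 7 = 47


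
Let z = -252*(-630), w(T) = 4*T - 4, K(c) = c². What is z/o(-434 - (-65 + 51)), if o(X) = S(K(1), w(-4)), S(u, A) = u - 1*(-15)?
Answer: 19845/2 ≈ 9922.5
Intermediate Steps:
w(T) = -4 + 4*T
S(u, A) = 15 + u (S(u, A) = u + 15 = 15 + u)
o(X) = 16 (o(X) = 15 + 1² = 15 + 1 = 16)
z = 158760
z/o(-434 - (-65 + 51)) = 158760/16 = 158760*(1/16) = 19845/2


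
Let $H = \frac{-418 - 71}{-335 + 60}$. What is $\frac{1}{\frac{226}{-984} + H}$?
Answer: $\frac{135300}{209513} \approx 0.64578$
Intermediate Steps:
$H = \frac{489}{275}$ ($H = - \frac{489}{-275} = \left(-489\right) \left(- \frac{1}{275}\right) = \frac{489}{275} \approx 1.7782$)
$\frac{1}{\frac{226}{-984} + H} = \frac{1}{\frac{226}{-984} + \frac{489}{275}} = \frac{1}{226 \left(- \frac{1}{984}\right) + \frac{489}{275}} = \frac{1}{- \frac{113}{492} + \frac{489}{275}} = \frac{1}{\frac{209513}{135300}} = \frac{135300}{209513}$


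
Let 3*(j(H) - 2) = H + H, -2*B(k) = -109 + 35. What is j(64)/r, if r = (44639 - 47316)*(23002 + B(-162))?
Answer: -134/185026209 ≈ -7.2422e-7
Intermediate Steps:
B(k) = 37 (B(k) = -(-109 + 35)/2 = -½*(-74) = 37)
j(H) = 2 + 2*H/3 (j(H) = 2 + (H + H)/3 = 2 + (2*H)/3 = 2 + 2*H/3)
r = -61675403 (r = (44639 - 47316)*(23002 + 37) = -2677*23039 = -61675403)
j(64)/r = (2 + (⅔)*64)/(-61675403) = (2 + 128/3)*(-1/61675403) = (134/3)*(-1/61675403) = -134/185026209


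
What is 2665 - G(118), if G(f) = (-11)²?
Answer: 2544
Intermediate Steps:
G(f) = 121
2665 - G(118) = 2665 - 1*121 = 2665 - 121 = 2544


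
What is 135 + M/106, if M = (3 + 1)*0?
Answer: 135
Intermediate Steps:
M = 0 (M = 4*0 = 0)
135 + M/106 = 135 + 0/106 = 135 + (1/106)*0 = 135 + 0 = 135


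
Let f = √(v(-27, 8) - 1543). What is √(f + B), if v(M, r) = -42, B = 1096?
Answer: √(1096 + I*√1585) ≈ 33.111 + 0.6012*I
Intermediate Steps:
f = I*√1585 (f = √(-42 - 1543) = √(-1585) = I*√1585 ≈ 39.812*I)
√(f + B) = √(I*√1585 + 1096) = √(1096 + I*√1585)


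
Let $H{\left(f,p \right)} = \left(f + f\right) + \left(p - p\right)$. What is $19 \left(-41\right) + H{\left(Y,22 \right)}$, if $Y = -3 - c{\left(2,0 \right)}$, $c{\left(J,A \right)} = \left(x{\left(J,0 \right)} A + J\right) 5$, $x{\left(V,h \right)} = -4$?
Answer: $-805$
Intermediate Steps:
$c{\left(J,A \right)} = - 20 A + 5 J$ ($c{\left(J,A \right)} = \left(- 4 A + J\right) 5 = \left(J - 4 A\right) 5 = - 20 A + 5 J$)
$Y = -13$ ($Y = -3 - \left(\left(-20\right) 0 + 5 \cdot 2\right) = -3 - \left(0 + 10\right) = -3 - 10 = -13$)
$H{\left(f,p \right)} = 2 f$ ($H{\left(f,p \right)} = 2 f + 0 = 2 f$)
$19 \left(-41\right) + H{\left(Y,22 \right)} = 19 \left(-41\right) + 2 \left(-13\right) = -779 - 26 = -805$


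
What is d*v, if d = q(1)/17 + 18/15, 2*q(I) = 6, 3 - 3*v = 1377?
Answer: -53586/85 ≈ -630.42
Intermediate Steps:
v = -458 (v = 1 - 1/3*1377 = 1 - 459 = -458)
q(I) = 3 (q(I) = (1/2)*6 = 3)
d = 117/85 (d = 3/17 + 18/15 = 3*(1/17) + 18*(1/15) = 3/17 + 6/5 = 117/85 ≈ 1.3765)
d*v = (117/85)*(-458) = -53586/85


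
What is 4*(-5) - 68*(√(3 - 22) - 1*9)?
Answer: 592 - 68*I*√19 ≈ 592.0 - 296.41*I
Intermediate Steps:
4*(-5) - 68*(√(3 - 22) - 1*9) = -20 - 68*(√(-19) - 9) = -20 - 68*(I*√19 - 9) = -20 - 68*(-9 + I*√19) = -20 + (612 - 68*I*√19) = 592 - 68*I*√19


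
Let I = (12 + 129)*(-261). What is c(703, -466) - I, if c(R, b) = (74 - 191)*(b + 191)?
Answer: 68976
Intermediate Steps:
c(R, b) = -22347 - 117*b (c(R, b) = -117*(191 + b) = -22347 - 117*b)
I = -36801 (I = 141*(-261) = -36801)
c(703, -466) - I = (-22347 - 117*(-466)) - 1*(-36801) = (-22347 + 54522) + 36801 = 32175 + 36801 = 68976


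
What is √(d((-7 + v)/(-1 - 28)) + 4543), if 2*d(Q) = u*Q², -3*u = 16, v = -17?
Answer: √3819127/29 ≈ 67.388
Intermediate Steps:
u = -16/3 (u = -⅓*16 = -16/3 ≈ -5.3333)
d(Q) = -8*Q²/3 (d(Q) = (-16*Q²/3)/2 = -8*Q²/3)
√(d((-7 + v)/(-1 - 28)) + 4543) = √(-8*(-7 - 17)²/(-1 - 28)²/3 + 4543) = √(-8*(-24/(-29))²/3 + 4543) = √(-8*(-24*(-1/29))²/3 + 4543) = √(-8*(24/29)²/3 + 4543) = √(-8/3*576/841 + 4543) = √(-1536/841 + 4543) = √(3819127/841) = √3819127/29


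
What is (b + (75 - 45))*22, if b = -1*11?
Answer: 418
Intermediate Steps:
b = -11
(b + (75 - 45))*22 = (-11 + (75 - 45))*22 = (-11 + 30)*22 = 19*22 = 418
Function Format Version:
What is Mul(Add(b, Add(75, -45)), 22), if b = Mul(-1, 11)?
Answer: 418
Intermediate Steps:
b = -11
Mul(Add(b, Add(75, -45)), 22) = Mul(Add(-11, Add(75, -45)), 22) = Mul(Add(-11, 30), 22) = Mul(19, 22) = 418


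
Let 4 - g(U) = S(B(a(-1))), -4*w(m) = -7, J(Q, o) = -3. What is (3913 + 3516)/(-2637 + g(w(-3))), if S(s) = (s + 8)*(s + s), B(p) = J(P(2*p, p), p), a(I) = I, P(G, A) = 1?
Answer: -391/137 ≈ -2.8540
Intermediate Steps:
w(m) = 7/4 (w(m) = -¼*(-7) = 7/4)
B(p) = -3
S(s) = 2*s*(8 + s) (S(s) = (8 + s)*(2*s) = 2*s*(8 + s))
g(U) = 34 (g(U) = 4 - 2*(-3)*(8 - 3) = 4 - 2*(-3)*5 = 4 - 1*(-30) = 4 + 30 = 34)
(3913 + 3516)/(-2637 + g(w(-3))) = (3913 + 3516)/(-2637 + 34) = 7429/(-2603) = 7429*(-1/2603) = -391/137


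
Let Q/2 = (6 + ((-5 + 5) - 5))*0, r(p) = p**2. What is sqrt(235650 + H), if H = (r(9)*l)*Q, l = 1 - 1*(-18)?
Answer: 5*sqrt(9426) ≈ 485.44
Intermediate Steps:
l = 19 (l = 1 + 18 = 19)
Q = 0 (Q = 2*((6 + ((-5 + 5) - 5))*0) = 2*((6 + (0 - 5))*0) = 2*((6 - 5)*0) = 2*(1*0) = 2*0 = 0)
H = 0 (H = (9**2*19)*0 = (81*19)*0 = 1539*0 = 0)
sqrt(235650 + H) = sqrt(235650 + 0) = sqrt(235650) = 5*sqrt(9426)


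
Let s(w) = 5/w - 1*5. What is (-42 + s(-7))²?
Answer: 111556/49 ≈ 2276.7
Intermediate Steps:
s(w) = -5 + 5/w (s(w) = 5/w - 5 = -5 + 5/w)
(-42 + s(-7))² = (-42 + (-5 + 5/(-7)))² = (-42 + (-5 + 5*(-⅐)))² = (-42 + (-5 - 5/7))² = (-42 - 40/7)² = (-334/7)² = 111556/49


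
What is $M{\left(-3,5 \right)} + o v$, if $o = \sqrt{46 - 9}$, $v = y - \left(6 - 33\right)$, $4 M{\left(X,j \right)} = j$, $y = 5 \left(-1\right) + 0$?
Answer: $\frac{5}{4} + 22 \sqrt{37} \approx 135.07$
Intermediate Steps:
$y = -5$ ($y = -5 + 0 = -5$)
$M{\left(X,j \right)} = \frac{j}{4}$
$v = 22$ ($v = -5 - \left(6 - 33\right) = -5 - -27 = -5 + 27 = 22$)
$o = \sqrt{37} \approx 6.0828$
$M{\left(-3,5 \right)} + o v = \frac{1}{4} \cdot 5 + \sqrt{37} \cdot 22 = \frac{5}{4} + 22 \sqrt{37}$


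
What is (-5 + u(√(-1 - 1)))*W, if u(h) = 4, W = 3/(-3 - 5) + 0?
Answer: 3/8 ≈ 0.37500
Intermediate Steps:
W = -3/8 (W = 3/(-8) + 0 = 3*(-⅛) + 0 = -3/8 + 0 = -3/8 ≈ -0.37500)
(-5 + u(√(-1 - 1)))*W = (-5 + 4)*(-3/8) = -1*(-3/8) = 3/8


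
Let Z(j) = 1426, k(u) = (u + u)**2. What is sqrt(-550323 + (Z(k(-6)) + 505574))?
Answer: I*sqrt(43323) ≈ 208.14*I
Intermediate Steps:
k(u) = 4*u**2 (k(u) = (2*u)**2 = 4*u**2)
sqrt(-550323 + (Z(k(-6)) + 505574)) = sqrt(-550323 + (1426 + 505574)) = sqrt(-550323 + 507000) = sqrt(-43323) = I*sqrt(43323)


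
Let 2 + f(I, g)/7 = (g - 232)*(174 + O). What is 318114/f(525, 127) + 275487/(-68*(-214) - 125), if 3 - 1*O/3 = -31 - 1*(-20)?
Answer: 581510/34023 ≈ 17.092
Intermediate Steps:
O = 42 (O = 9 - 3*(-31 - 1*(-20)) = 9 - 3*(-31 + 20) = 9 - 3*(-11) = 9 + 33 = 42)
f(I, g) = -350798 + 1512*g (f(I, g) = -14 + 7*((g - 232)*(174 + 42)) = -14 + 7*((-232 + g)*216) = -14 + 7*(-50112 + 216*g) = -14 + (-350784 + 1512*g) = -350798 + 1512*g)
318114/f(525, 127) + 275487/(-68*(-214) - 125) = 318114/(-350798 + 1512*127) + 275487/(-68*(-214) - 125) = 318114/(-350798 + 192024) + 275487/(14552 - 125) = 318114/(-158774) + 275487/14427 = 318114*(-1/158774) + 275487*(1/14427) = -159057/79387 + 401/21 = 581510/34023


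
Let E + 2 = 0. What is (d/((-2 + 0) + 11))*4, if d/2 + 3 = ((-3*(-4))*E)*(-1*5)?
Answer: 104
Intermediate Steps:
E = -2 (E = -2 + 0 = -2)
d = 234 (d = -6 + 2*((-3*(-4)*(-2))*(-1*5)) = -6 + 2*((12*(-2))*(-5)) = -6 + 2*(-24*(-5)) = -6 + 2*120 = -6 + 240 = 234)
(d/((-2 + 0) + 11))*4 = (234/((-2 + 0) + 11))*4 = (234/(-2 + 11))*4 = (234/9)*4 = ((⅑)*234)*4 = 26*4 = 104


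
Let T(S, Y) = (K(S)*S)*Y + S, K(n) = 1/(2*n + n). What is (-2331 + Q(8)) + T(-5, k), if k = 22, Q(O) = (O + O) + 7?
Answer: -6917/3 ≈ -2305.7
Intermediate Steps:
Q(O) = 7 + 2*O (Q(O) = 2*O + 7 = 7 + 2*O)
K(n) = 1/(3*n)
T(S, Y) = S + Y/3 (T(S, Y) = ((1/(3*S))*S)*Y + S = Y/3 + S = S + Y/3)
(-2331 + Q(8)) + T(-5, k) = (-2331 + (7 + 2*8)) + (-5 + (⅓)*22) = (-2331 + (7 + 16)) + (-5 + 22/3) = (-2331 + 23) + 7/3 = -2308 + 7/3 = -6917/3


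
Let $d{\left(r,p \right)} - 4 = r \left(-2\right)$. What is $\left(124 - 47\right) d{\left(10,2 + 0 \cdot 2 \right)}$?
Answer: $-1232$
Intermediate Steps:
$d{\left(r,p \right)} = 4 - 2 r$ ($d{\left(r,p \right)} = 4 + r \left(-2\right) = 4 - 2 r$)
$\left(124 - 47\right) d{\left(10,2 + 0 \cdot 2 \right)} = \left(124 - 47\right) \left(4 - 20\right) = 77 \left(4 - 20\right) = 77 \left(-16\right) = -1232$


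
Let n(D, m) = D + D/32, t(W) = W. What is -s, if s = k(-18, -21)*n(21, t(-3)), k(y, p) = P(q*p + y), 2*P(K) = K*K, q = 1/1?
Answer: -1054053/64 ≈ -16470.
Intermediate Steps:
q = 1
n(D, m) = 33*D/32 (n(D, m) = D + D*(1/32) = D + D/32 = 33*D/32)
P(K) = K²/2 (P(K) = (K*K)/2 = K²/2)
k(y, p) = (p + y)²/2 (k(y, p) = (1*p + y)²/2 = (p + y)²/2)
s = 1054053/64 (s = ((-21 - 18)²/2)*((33/32)*21) = ((½)*(-39)²)*(693/32) = ((½)*1521)*(693/32) = (1521/2)*(693/32) = 1054053/64 ≈ 16470.)
-s = -1*1054053/64 = -1054053/64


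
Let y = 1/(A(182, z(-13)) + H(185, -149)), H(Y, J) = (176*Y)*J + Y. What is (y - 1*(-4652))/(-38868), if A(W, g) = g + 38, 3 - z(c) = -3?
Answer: -22567833571/188556869148 ≈ -0.11969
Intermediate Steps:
H(Y, J) = Y + 176*J*Y (H(Y, J) = 176*J*Y + Y = Y + 176*J*Y)
z(c) = 6 (z(c) = 3 - 1*(-3) = 3 + 3 = 6)
A(W, g) = 38 + g
y = -1/4851211 (y = 1/((38 + 6) + 185*(1 + 176*(-149))) = 1/(44 + 185*(1 - 26224)) = 1/(44 + 185*(-26223)) = 1/(44 - 4851255) = 1/(-4851211) = -1/4851211 ≈ -2.0613e-7)
(y - 1*(-4652))/(-38868) = (-1/4851211 - 1*(-4652))/(-38868) = (-1/4851211 + 4652)*(-1/38868) = (22567833571/4851211)*(-1/38868) = -22567833571/188556869148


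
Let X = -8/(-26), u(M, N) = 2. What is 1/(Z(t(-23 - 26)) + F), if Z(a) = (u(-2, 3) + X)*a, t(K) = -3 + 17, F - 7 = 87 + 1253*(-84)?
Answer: -13/1366634 ≈ -9.5124e-6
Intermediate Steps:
F = -105158 (F = 7 + (87 + 1253*(-84)) = 7 + (87 - 105252) = 7 - 105165 = -105158)
X = 4/13 (X = -8*(-1/26) = 4/13 ≈ 0.30769)
t(K) = 14
Z(a) = 30*a/13 (Z(a) = (2 + 4/13)*a = 30*a/13)
1/(Z(t(-23 - 26)) + F) = 1/((30/13)*14 - 105158) = 1/(420/13 - 105158) = 1/(-1366634/13) = -13/1366634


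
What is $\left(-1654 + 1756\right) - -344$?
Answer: $446$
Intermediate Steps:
$\left(-1654 + 1756\right) - -344 = 102 + 344 = 446$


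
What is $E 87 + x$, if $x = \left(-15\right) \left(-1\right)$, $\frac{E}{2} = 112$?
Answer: $19503$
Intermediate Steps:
$E = 224$ ($E = 2 \cdot 112 = 224$)
$x = 15$
$E 87 + x = 224 \cdot 87 + 15 = 19488 + 15 = 19503$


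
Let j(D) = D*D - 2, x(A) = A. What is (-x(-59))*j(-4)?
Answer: 826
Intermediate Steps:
j(D) = -2 + D² (j(D) = D² - 2 = -2 + D²)
(-x(-59))*j(-4) = (-1*(-59))*(-2 + (-4)²) = 59*(-2 + 16) = 59*14 = 826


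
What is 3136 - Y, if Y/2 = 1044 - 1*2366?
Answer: 5780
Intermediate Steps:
Y = -2644 (Y = 2*(1044 - 1*2366) = 2*(1044 - 2366) = 2*(-1322) = -2644)
3136 - Y = 3136 - 1*(-2644) = 3136 + 2644 = 5780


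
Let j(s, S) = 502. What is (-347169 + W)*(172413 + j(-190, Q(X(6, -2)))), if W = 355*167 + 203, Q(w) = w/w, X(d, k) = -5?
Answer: -49744360115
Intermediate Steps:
Q(w) = 1
W = 59488 (W = 59285 + 203 = 59488)
(-347169 + W)*(172413 + j(-190, Q(X(6, -2)))) = (-347169 + 59488)*(172413 + 502) = -287681*172915 = -49744360115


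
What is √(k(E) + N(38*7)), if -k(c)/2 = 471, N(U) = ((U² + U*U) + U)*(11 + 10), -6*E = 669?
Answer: 2*√744099 ≈ 1725.2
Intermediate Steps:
E = -223/2 (E = -⅙*669 = -223/2 ≈ -111.50)
N(U) = 21*U + 42*U² (N(U) = ((U² + U²) + U)*21 = (2*U² + U)*21 = (U + 2*U²)*21 = 21*U + 42*U²)
k(c) = -942 (k(c) = -2*471 = -942)
√(k(E) + N(38*7)) = √(-942 + 21*(38*7)*(1 + 2*(38*7))) = √(-942 + 21*266*(1 + 2*266)) = √(-942 + 21*266*(1 + 532)) = √(-942 + 21*266*533) = √(-942 + 2977338) = √2976396 = 2*√744099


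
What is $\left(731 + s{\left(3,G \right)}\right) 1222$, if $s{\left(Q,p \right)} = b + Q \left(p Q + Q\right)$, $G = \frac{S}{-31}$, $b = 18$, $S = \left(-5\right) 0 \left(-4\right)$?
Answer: $926276$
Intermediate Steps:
$S = 0$ ($S = 0 \left(-4\right) = 0$)
$G = 0$ ($G = \frac{0}{-31} = 0 \left(- \frac{1}{31}\right) = 0$)
$s{\left(Q,p \right)} = 18 + Q \left(Q + Q p\right)$ ($s{\left(Q,p \right)} = 18 + Q \left(p Q + Q\right) = 18 + Q \left(Q p + Q\right) = 18 + Q \left(Q + Q p\right)$)
$\left(731 + s{\left(3,G \right)}\right) 1222 = \left(731 + \left(18 + 3^{2} + 0 \cdot 3^{2}\right)\right) 1222 = \left(731 + \left(18 + 9 + 0 \cdot 9\right)\right) 1222 = \left(731 + \left(18 + 9 + 0\right)\right) 1222 = \left(731 + 27\right) 1222 = 758 \cdot 1222 = 926276$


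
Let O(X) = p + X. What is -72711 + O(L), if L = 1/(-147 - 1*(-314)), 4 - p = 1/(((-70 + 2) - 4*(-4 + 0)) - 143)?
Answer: -2367703093/32565 ≈ -72707.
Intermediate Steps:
p = 781/195 (p = 4 - 1/(((-70 + 2) - 4*(-4 + 0)) - 143) = 4 - 1/((-68 - 4*(-4)) - 143) = 4 - 1/((-68 + 16) - 143) = 4 - 1/(-52 - 143) = 4 - 1/(-195) = 4 - 1*(-1/195) = 4 + 1/195 = 781/195 ≈ 4.0051)
L = 1/167 (L = 1/(-147 + 314) = 1/167 ≈ 0.0059880)
O(X) = 781/195 + X
-72711 + O(L) = -72711 + (781/195 + 1/167) = -72711 + 130622/32565 = -2367703093/32565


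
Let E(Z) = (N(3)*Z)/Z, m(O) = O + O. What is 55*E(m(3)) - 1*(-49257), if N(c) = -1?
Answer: 49202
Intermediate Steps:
m(O) = 2*O
E(Z) = -1 (E(Z) = (-Z)/Z = -1)
55*E(m(3)) - 1*(-49257) = 55*(-1) - 1*(-49257) = -55 + 49257 = 49202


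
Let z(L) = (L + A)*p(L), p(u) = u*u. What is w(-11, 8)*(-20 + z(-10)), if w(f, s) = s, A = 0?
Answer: -8160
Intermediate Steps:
p(u) = u**2
z(L) = L**3 (z(L) = (L + 0)*L**2 = L*L**2 = L**3)
w(-11, 8)*(-20 + z(-10)) = 8*(-20 + (-10)**3) = 8*(-20 - 1000) = 8*(-1020) = -8160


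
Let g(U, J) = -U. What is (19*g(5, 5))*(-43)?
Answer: 4085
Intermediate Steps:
(19*g(5, 5))*(-43) = (19*(-1*5))*(-43) = (19*(-5))*(-43) = -95*(-43) = 4085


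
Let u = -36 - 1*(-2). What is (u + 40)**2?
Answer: 36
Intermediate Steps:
u = -34 (u = -36 + 2 = -34)
(u + 40)**2 = (-34 + 40)**2 = 6**2 = 36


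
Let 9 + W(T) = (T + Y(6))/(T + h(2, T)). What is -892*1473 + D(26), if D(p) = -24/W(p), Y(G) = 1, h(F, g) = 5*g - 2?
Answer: -595202716/453 ≈ -1.3139e+6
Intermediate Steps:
h(F, g) = -2 + 5*g
W(T) = -9 + (1 + T)/(-2 + 6*T) (W(T) = -9 + (T + 1)/(T + (-2 + 5*T)) = -9 + (1 + T)/(-2 + 6*T))
D(p) = -48*(-1 + 3*p)/(19 - 53*p) (D(p) = -24*2*(-1 + 3*p)/(19 - 53*p) = -48*(-1 + 3*p)/(19 - 53*p))
-892*1473 + D(26) = -892*1473 + 48*(-1 + 3*26)/(-19 + 53*26) = -1313916 + 48*(-1 + 78)/(-19 + 1378) = -1313916 + 48*77/1359 = -1313916 + 48*(1/1359)*77 = -1313916 + 1232/453 = -595202716/453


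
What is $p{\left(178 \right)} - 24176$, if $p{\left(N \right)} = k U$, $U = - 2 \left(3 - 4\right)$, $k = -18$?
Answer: $-24212$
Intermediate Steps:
$U = 2$ ($U = \left(-2\right) \left(-1\right) = 2$)
$p{\left(N \right)} = -36$ ($p{\left(N \right)} = \left(-18\right) 2 = -36$)
$p{\left(178 \right)} - 24176 = -36 - 24176 = -24212$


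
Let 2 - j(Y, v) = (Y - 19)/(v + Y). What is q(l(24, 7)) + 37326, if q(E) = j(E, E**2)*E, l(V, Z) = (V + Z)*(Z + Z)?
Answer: 3322795/87 ≈ 38193.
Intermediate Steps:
l(V, Z) = 2*Z*(V + Z) (l(V, Z) = (V + Z)*(2*Z) = 2*Z*(V + Z))
j(Y, v) = 2 - (-19 + Y)/(Y + v) (j(Y, v) = 2 - (Y - 19)/(v + Y) = 2 - (-19 + Y)/(Y + v))
q(E) = E*(19 + E + 2*E**2)/(E + E**2) (q(E) = ((19 + E + 2*E**2)/(E + E**2))*E = E*(19 + E + 2*E**2)/(E + E**2))
q(l(24, 7)) + 37326 = (19 + 2*7*(24 + 7) + 2*(2*7*(24 + 7))**2)/(1 + 2*7*(24 + 7)) + 37326 = (19 + 2*7*31 + 2*(2*7*31)**2)/(1 + 2*7*31) + 37326 = (19 + 434 + 2*434**2)/(1 + 434) + 37326 = (19 + 434 + 2*188356)/435 + 37326 = (19 + 434 + 376712)/435 + 37326 = (1/435)*377165 + 37326 = 75433/87 + 37326 = 3322795/87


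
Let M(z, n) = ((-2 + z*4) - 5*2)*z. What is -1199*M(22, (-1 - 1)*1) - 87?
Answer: -2004815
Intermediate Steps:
M(z, n) = z*(-12 + 4*z) (M(z, n) = ((-2 + 4*z) - 10)*z = (-12 + 4*z)*z = z*(-12 + 4*z))
-1199*M(22, (-1 - 1)*1) - 87 = -4796*22*(-3 + 22) - 87 = -4796*22*19 - 87 = -1199*1672 - 87 = -2004728 - 87 = -2004815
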